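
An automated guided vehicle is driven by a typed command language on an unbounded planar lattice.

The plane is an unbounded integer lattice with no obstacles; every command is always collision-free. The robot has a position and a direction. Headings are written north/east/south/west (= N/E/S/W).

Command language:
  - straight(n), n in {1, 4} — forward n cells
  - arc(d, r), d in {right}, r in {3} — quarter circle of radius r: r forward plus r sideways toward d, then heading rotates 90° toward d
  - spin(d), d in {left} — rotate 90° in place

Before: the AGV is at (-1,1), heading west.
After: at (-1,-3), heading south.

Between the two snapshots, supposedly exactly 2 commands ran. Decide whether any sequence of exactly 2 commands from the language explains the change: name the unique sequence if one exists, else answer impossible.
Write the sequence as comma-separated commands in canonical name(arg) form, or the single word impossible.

spin(left), straight(4)

key: order matters: swapping spin(left) and straight(4) lands elsewhere
begin: at (-1,1), heading west
[1] after spin(left): at (-1,1), heading south
[2] after straight(4): at (-1,-3), heading south
uniquely the one of 16 2-step routes that fits.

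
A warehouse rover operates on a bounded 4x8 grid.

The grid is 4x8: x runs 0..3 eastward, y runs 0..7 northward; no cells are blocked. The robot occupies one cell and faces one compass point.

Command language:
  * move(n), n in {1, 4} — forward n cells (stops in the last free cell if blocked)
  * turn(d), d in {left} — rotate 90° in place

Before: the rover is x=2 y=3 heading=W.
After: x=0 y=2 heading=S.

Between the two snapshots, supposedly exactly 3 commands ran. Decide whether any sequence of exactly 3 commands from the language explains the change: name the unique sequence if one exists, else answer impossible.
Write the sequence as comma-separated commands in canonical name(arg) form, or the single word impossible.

move(4), turn(left), move(1)

key: order matters: swapping move(4) and move(1) lands elsewhere
begin: x=2 y=3 heading=W
t=1 move(4) ⇒ x=0 y=3 heading=W
t=2 turn(left) ⇒ x=0 y=3 heading=S
t=3 move(1) ⇒ x=0 y=2 heading=S
no other 3-command option fits: unique.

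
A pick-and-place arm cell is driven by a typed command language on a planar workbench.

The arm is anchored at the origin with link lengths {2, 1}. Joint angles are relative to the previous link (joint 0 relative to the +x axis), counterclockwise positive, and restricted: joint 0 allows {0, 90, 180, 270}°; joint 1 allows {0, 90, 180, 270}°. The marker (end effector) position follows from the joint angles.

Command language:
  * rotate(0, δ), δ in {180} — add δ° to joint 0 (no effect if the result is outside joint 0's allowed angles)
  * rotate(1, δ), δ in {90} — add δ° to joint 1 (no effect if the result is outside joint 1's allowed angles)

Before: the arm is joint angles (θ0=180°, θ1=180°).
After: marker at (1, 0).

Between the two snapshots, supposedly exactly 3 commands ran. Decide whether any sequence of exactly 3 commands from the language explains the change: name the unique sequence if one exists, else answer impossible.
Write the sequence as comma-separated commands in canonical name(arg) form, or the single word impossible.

t0: joint angles (θ0=180°, θ1=180°)
step 1 (rotate(0, 180)): joint angles (θ0=0°, θ1=180°)
step 2 (rotate(0, 180)): joint angles (θ0=180°, θ1=180°)
step 3 (rotate(0, 180)): joint angles (θ0=0°, θ1=180°)
uniquely the one of 8 3-step routes that fits.

rotate(0, 180), rotate(0, 180), rotate(0, 180)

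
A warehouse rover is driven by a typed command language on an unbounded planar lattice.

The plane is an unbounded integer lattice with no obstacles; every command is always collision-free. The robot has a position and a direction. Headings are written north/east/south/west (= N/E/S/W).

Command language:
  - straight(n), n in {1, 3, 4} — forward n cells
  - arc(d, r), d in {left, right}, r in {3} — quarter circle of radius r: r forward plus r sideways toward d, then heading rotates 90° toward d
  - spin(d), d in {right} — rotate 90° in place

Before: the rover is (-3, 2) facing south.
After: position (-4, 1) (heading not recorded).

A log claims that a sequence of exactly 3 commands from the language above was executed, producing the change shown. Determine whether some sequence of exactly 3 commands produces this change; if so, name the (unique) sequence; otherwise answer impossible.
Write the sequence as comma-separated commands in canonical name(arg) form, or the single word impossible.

straight(1), spin(right), straight(1)

from: (-3, 2) facing south
t=1 straight(1) ⇒ (-3, 1) facing south
t=2 spin(right) ⇒ (-3, 1) facing west
t=3 straight(1) ⇒ (-4, 1) facing west
no rival 3-sequence matches.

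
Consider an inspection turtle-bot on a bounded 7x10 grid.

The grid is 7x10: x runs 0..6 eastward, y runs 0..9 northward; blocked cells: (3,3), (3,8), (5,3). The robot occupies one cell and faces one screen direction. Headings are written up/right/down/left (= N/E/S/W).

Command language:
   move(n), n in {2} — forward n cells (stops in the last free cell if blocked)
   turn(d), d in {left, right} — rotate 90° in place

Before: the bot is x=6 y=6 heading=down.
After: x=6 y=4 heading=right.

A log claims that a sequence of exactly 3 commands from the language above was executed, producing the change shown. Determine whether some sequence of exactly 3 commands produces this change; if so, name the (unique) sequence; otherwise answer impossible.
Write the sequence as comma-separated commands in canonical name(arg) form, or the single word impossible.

key: the second move(2) runs into the grid edge before its full distance
t0: x=6 y=6 heading=down
[1] after move(2): x=6 y=4 heading=down
[2] after turn(left): x=6 y=4 heading=right
[3] after move(2): x=6 y=4 heading=right
all 27 alternatives checked — unique.

move(2), turn(left), move(2)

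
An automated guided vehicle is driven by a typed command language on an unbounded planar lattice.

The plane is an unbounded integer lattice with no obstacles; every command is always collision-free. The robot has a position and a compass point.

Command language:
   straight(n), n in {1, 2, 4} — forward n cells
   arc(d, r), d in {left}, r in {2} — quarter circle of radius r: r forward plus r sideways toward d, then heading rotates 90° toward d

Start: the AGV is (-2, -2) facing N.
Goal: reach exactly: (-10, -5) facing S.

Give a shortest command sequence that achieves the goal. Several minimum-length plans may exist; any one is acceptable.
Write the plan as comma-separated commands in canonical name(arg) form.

arc(left, 2), straight(4), arc(left, 2), straight(2), straight(1)

begin: (-2, -2) facing N
t=1 arc(left, 2) ⇒ (-4, 0) facing W
t=2 straight(4) ⇒ (-8, 0) facing W
t=3 arc(left, 2) ⇒ (-10, -2) facing S
t=4 straight(2) ⇒ (-10, -4) facing S
t=5 straight(1) ⇒ (-10, -5) facing S
nothing shorter than 5 reaches the goal.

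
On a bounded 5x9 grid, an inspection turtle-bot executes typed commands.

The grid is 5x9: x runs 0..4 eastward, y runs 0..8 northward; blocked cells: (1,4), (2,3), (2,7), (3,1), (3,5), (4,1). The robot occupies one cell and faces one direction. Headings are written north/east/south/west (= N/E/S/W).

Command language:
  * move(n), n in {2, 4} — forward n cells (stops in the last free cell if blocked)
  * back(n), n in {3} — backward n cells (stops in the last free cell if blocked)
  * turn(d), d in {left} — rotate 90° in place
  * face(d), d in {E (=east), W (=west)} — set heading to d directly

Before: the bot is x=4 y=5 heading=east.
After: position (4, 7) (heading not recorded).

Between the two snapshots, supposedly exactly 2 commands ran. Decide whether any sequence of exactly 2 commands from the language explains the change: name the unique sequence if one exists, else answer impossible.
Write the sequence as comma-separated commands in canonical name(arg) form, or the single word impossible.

turn(left), move(2)

key: running move(2) before turn(left) would end elsewhere — order is forced
begin: x=4 y=5 heading=east
[1] after turn(left): x=4 y=5 heading=north
[2] after move(2): x=4 y=7 heading=north
uniquely the one of 36 2-step routes that fits.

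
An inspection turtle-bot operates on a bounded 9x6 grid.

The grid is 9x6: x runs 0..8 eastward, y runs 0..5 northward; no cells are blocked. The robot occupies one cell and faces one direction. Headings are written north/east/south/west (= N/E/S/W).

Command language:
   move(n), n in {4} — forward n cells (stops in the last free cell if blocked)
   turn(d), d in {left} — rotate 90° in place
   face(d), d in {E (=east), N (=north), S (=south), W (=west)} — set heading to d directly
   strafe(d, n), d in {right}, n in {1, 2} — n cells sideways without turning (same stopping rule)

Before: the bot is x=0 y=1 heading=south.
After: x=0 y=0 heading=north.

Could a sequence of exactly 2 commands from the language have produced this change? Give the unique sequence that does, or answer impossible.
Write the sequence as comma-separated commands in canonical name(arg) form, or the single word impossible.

move(4), face(N)

key: running face(N) before move(4) would end elsewhere — order is forced
start: x=0 y=1 heading=south
[1] after move(4): x=0 y=0 heading=south
[2] after face(N): x=0 y=0 heading=north
all 64 alternatives checked — unique.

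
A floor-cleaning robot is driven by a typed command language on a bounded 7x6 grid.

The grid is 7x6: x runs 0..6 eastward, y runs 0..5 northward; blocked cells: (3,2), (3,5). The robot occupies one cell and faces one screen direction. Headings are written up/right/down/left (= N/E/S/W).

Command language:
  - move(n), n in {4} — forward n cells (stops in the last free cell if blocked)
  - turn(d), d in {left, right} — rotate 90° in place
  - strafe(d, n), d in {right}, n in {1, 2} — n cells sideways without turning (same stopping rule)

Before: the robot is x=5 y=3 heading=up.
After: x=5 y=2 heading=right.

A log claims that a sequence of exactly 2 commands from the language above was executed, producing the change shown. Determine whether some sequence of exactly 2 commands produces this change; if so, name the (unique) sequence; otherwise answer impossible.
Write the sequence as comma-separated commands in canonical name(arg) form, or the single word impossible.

turn(right), strafe(right, 1)

key: order matters: swapping turn(right) and strafe(right, 1) lands elsewhere
from: x=5 y=3 heading=up
t=1 turn(right) ⇒ x=5 y=3 heading=right
t=2 strafe(right, 1) ⇒ x=5 y=2 heading=right
no other 2-command option fits: unique.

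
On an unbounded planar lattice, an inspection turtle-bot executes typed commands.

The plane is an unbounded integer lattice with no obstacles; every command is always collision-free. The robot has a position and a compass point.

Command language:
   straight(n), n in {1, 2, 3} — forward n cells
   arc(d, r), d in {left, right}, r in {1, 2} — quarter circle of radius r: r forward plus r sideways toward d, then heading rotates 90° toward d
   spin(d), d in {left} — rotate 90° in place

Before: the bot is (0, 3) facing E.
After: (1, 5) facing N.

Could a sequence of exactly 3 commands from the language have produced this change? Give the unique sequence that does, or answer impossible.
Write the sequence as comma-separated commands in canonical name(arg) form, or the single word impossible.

straight(1), spin(left), straight(2)

key: cell and facing (now N) both changed — the 3 commands mix motion and turning
begin: (0, 3) facing E
[1] after straight(1): (1, 3) facing E
[2] after spin(left): (1, 3) facing N
[3] after straight(2): (1, 5) facing N
uniquely the one of 512 3-step routes that fits.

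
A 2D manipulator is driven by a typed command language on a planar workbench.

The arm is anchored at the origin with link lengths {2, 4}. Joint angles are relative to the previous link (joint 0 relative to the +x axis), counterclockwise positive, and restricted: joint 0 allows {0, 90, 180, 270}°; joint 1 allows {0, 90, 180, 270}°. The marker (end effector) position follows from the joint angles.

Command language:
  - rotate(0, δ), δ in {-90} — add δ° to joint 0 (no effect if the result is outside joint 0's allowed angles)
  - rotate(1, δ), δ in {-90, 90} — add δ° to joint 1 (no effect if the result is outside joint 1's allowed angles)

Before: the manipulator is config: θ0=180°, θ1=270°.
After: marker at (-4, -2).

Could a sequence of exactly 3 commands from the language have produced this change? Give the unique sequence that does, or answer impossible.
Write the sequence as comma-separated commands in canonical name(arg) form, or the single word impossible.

rotate(0, -90), rotate(0, -90), rotate(0, -90)

start: config: θ0=180°, θ1=270°
t=1 rotate(0, -90) ⇒ config: θ0=90°, θ1=270°
t=2 rotate(0, -90) ⇒ config: θ0=0°, θ1=270°
t=3 rotate(0, -90) ⇒ config: θ0=270°, θ1=270°
uniquely the one of 27 3-step routes that fits.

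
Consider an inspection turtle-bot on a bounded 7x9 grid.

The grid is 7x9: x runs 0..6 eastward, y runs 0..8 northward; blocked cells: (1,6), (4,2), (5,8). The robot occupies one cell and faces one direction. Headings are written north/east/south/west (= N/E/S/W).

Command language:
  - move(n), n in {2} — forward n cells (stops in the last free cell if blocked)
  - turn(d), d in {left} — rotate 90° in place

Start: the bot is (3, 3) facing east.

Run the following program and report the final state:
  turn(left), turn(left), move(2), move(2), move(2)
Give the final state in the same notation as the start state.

from: (3, 3) facing east
1. turn(left) → (3, 3) facing north
2. turn(left) → (3, 3) facing west
3. move(2) → (1, 3) facing west
4. move(2) → (0, 3) facing west
5. move(2) → (0, 3) facing west

(0, 3) facing west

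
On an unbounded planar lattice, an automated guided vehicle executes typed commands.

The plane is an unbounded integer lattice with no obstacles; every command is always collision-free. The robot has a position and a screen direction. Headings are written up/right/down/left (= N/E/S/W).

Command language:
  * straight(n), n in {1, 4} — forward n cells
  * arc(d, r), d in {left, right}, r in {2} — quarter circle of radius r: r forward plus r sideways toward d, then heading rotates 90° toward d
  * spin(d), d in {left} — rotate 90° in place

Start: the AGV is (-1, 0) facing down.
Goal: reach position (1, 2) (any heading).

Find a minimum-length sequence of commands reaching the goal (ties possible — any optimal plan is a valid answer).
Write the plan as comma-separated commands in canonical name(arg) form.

start: (-1, 0) facing down
[1] after spin(left): (-1, 0) facing right
[2] after arc(left, 2): (1, 2) facing up
shorter routes all fall short; 2 is best.

spin(left), arc(left, 2)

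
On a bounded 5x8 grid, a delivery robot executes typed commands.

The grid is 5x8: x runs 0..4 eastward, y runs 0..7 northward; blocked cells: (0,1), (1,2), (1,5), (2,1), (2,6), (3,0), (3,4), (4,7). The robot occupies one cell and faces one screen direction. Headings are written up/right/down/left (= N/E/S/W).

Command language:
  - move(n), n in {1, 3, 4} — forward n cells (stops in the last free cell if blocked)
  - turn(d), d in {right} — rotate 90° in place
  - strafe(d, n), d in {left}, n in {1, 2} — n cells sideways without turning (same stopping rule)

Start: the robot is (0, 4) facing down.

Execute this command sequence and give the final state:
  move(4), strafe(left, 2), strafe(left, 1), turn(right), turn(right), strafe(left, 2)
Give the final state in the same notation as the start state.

(0, 2) facing up

from: (0, 4) facing down
1. move(4) → (0, 2) facing down
2. strafe(left, 2) → (0, 2) facing down
3. strafe(left, 1) → (0, 2) facing down
4. turn(right) → (0, 2) facing left
5. turn(right) → (0, 2) facing up
6. strafe(left, 2) → (0, 2) facing up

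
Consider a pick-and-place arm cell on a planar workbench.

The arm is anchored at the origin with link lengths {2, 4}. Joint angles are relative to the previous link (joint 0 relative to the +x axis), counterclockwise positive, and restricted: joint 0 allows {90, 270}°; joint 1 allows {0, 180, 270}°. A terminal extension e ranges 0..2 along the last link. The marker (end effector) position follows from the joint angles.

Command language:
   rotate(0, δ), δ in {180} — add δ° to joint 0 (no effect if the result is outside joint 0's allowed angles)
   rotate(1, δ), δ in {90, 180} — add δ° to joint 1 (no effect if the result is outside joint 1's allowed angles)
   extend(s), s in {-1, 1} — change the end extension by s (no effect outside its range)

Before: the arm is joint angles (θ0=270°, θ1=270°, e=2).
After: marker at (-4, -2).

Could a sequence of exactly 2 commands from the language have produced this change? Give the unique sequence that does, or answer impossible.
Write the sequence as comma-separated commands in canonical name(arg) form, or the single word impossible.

extend(-1), extend(-1)

start: joint angles (θ0=270°, θ1=270°, e=2)
[1] after extend(-1): joint angles (θ0=270°, θ1=270°, e=1)
[2] after extend(-1): joint angles (θ0=270°, θ1=270°, e=0)
no other 2-command option fits: unique.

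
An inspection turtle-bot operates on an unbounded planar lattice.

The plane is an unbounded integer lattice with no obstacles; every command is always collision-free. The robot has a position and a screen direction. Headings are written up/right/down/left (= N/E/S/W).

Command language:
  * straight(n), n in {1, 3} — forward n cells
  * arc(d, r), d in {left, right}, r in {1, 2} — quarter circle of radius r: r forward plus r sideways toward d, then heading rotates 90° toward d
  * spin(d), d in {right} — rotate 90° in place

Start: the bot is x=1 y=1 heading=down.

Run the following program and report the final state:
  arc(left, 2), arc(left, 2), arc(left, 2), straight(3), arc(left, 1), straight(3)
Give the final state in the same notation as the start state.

begin: x=1 y=1 heading=down
[1] after arc(left, 2): x=3 y=-1 heading=right
[2] after arc(left, 2): x=5 y=1 heading=up
[3] after arc(left, 2): x=3 y=3 heading=left
[4] after straight(3): x=0 y=3 heading=left
[5] after arc(left, 1): x=-1 y=2 heading=down
[6] after straight(3): x=-1 y=-1 heading=down

x=-1 y=-1 heading=down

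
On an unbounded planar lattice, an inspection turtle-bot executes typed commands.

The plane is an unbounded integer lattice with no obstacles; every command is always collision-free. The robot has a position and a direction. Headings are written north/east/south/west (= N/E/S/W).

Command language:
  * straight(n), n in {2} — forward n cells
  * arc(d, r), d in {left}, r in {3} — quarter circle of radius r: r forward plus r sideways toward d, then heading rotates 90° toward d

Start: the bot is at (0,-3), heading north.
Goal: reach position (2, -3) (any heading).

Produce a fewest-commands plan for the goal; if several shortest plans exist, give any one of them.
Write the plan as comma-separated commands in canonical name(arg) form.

arc(left, 3), arc(left, 3), arc(left, 3), straight(2), arc(left, 3)

initial: at (0,-3), heading north
step 1 (arc(left, 3)): at (-3,0), heading west
step 2 (arc(left, 3)): at (-6,-3), heading south
step 3 (arc(left, 3)): at (-3,-6), heading east
step 4 (straight(2)): at (-1,-6), heading east
step 5 (arc(left, 3)): at (2,-3), heading north
no 4-step plan works, so 5 is optimal.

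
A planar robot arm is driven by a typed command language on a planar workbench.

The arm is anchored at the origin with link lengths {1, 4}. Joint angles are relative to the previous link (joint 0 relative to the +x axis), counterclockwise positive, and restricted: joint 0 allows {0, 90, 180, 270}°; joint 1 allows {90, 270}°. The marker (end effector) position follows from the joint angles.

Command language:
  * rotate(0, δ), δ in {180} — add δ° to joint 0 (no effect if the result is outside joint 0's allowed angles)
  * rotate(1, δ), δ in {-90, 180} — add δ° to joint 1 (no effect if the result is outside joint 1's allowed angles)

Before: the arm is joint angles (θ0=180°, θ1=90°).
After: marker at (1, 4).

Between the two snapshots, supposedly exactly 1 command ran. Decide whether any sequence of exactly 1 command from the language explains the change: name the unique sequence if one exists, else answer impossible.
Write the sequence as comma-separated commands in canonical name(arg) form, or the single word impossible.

begin: joint angles (θ0=180°, θ1=90°)
[1] after rotate(0, 180): joint angles (θ0=0°, θ1=90°)
no rival 1-sequence matches.

rotate(0, 180)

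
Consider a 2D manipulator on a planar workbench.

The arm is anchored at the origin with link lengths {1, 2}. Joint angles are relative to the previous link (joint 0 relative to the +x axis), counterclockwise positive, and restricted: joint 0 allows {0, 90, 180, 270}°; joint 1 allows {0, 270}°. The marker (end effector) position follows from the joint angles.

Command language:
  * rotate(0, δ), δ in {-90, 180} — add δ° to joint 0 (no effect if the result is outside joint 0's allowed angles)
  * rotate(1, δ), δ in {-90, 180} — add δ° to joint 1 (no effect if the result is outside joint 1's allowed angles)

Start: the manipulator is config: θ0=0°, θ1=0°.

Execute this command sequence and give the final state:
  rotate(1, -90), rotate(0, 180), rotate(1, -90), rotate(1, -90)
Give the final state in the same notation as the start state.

t0: config: θ0=0°, θ1=0°
step 1 (rotate(1, -90)): config: θ0=0°, θ1=270°
step 2 (rotate(0, 180)): config: θ0=180°, θ1=270°
step 3 (rotate(1, -90)): config: θ0=180°, θ1=270°
step 4 (rotate(1, -90)): config: θ0=180°, θ1=270°

config: θ0=180°, θ1=270°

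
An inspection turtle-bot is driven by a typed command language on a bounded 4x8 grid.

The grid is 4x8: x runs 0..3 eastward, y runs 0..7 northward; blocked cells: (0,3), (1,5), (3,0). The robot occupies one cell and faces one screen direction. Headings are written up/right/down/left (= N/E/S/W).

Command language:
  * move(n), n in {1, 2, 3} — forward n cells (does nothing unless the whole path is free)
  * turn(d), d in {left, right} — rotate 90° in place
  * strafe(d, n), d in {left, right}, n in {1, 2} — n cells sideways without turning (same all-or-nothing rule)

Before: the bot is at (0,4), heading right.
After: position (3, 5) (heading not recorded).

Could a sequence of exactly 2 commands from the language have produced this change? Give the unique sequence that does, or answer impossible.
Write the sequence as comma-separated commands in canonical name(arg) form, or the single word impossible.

move(3), strafe(left, 1)

key: running strafe(left, 1) before move(3) would end elsewhere — order is forced
from: at (0,4), heading right
1. move(3) → at (3,4), heading right
2. strafe(left, 1) → at (3,5), heading right
no rival 2-sequence matches.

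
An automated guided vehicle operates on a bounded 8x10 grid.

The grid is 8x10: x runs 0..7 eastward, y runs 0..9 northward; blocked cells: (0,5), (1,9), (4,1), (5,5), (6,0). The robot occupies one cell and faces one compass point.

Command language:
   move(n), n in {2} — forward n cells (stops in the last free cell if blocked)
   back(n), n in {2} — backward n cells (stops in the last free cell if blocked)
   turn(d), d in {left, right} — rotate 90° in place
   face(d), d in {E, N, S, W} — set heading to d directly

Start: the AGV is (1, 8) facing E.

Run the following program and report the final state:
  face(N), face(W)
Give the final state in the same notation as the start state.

(1, 8) facing W

from: (1, 8) facing E
step 1 (face(N)): (1, 8) facing N
step 2 (face(W)): (1, 8) facing W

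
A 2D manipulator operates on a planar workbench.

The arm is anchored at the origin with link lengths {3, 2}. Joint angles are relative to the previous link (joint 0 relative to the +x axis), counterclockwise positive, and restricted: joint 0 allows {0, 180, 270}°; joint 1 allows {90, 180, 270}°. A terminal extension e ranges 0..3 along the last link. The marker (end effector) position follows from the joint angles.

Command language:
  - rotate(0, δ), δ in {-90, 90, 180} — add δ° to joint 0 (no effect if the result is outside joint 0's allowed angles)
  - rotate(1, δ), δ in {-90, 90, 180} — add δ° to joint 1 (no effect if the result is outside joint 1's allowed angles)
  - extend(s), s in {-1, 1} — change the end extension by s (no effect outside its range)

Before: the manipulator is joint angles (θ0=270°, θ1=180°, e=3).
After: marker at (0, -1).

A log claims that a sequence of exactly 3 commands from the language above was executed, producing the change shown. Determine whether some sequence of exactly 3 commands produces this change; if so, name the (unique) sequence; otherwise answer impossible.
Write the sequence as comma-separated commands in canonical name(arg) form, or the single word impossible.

from: joint angles (θ0=270°, θ1=180°, e=3)
t=1 extend(-1) ⇒ joint angles (θ0=270°, θ1=180°, e=2)
t=2 extend(-1) ⇒ joint angles (θ0=270°, θ1=180°, e=1)
t=3 extend(-1) ⇒ joint angles (θ0=270°, θ1=180°, e=0)
no rival 3-sequence matches.

extend(-1), extend(-1), extend(-1)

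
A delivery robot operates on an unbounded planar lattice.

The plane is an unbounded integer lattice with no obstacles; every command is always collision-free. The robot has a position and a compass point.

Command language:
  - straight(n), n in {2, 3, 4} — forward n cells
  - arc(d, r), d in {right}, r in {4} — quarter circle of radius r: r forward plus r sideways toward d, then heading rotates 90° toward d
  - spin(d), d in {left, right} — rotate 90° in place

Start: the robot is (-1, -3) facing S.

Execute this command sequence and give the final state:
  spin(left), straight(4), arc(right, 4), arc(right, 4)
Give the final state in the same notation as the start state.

(3, -11) facing W

from: (-1, -3) facing S
t=1 spin(left) ⇒ (-1, -3) facing E
t=2 straight(4) ⇒ (3, -3) facing E
t=3 arc(right, 4) ⇒ (7, -7) facing S
t=4 arc(right, 4) ⇒ (3, -11) facing W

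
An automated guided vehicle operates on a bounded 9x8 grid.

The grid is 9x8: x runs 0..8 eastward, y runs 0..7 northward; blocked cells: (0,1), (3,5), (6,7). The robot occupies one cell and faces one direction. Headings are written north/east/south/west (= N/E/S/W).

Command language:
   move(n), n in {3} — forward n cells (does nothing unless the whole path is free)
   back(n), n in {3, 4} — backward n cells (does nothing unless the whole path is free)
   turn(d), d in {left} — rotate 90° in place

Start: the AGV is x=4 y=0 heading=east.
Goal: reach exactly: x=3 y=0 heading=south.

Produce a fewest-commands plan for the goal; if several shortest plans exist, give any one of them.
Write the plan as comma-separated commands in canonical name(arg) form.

begin: x=4 y=0 heading=east
step 1 (back(4)): x=0 y=0 heading=east
step 2 (move(3)): x=3 y=0 heading=east
step 3 (turn(left)): x=3 y=0 heading=north
step 4 (turn(left)): x=3 y=0 heading=west
step 5 (turn(left)): x=3 y=0 heading=south
nothing shorter than 5 reaches the goal.

back(4), move(3), turn(left), turn(left), turn(left)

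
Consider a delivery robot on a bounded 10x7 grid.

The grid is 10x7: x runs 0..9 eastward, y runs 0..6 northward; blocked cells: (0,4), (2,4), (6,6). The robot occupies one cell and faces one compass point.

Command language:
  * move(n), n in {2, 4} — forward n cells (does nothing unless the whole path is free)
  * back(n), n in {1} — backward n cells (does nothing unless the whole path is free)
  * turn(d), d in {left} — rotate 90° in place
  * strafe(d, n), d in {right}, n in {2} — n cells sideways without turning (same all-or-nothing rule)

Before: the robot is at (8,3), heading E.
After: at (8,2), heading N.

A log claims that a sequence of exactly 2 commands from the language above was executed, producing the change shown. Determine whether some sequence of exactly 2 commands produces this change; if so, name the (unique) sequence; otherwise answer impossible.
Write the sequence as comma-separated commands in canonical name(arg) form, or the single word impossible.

key: running back(1) before turn(left) would end elsewhere — order is forced
start: at (8,3), heading E
1. turn(left) → at (8,3), heading N
2. back(1) → at (8,2), heading N
no other 2-command option fits: unique.

turn(left), back(1)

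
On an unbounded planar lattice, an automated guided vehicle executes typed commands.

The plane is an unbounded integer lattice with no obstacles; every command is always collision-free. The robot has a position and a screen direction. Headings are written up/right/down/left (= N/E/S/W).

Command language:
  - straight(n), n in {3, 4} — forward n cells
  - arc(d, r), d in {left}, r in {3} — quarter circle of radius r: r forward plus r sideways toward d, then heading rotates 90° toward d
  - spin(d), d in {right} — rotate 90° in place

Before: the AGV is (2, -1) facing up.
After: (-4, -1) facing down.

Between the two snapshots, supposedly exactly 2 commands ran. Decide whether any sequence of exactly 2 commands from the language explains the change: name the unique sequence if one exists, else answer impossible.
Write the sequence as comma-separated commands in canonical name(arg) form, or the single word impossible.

arc(left, 3), arc(left, 3)

key: cell and facing (now S) both changed — the 2 commands mix motion and turning
start: (2, -1) facing up
step 1 (arc(left, 3)): (-1, 2) facing left
step 2 (arc(left, 3)): (-4, -1) facing down
no other 2-command option fits: unique.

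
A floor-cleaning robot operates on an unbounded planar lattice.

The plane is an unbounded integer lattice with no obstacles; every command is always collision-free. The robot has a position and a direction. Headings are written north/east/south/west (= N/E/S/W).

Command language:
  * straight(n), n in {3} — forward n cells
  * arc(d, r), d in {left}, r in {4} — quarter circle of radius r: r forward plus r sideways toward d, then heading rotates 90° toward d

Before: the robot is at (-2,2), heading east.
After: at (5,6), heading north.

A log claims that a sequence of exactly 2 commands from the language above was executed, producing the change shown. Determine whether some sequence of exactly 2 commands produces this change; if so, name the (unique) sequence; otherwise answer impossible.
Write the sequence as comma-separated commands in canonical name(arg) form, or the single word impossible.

straight(3), arc(left, 4)

key: running arc(left, 4) before straight(3) would end elsewhere — order is forced
t0: at (-2,2), heading east
[1] after straight(3): at (1,2), heading east
[2] after arc(left, 4): at (5,6), heading north
all 4 alternatives checked — unique.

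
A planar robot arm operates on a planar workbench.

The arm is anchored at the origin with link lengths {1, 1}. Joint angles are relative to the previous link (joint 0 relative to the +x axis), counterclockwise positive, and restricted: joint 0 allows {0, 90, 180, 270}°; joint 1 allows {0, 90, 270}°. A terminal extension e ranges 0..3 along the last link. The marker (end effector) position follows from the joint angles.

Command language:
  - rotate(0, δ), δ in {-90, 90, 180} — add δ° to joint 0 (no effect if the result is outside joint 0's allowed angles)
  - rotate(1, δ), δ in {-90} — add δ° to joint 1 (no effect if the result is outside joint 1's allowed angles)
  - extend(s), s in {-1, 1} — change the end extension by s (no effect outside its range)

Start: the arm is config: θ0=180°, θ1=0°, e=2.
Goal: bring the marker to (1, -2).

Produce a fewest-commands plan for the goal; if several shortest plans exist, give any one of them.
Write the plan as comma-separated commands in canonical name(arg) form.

begin: config: θ0=180°, θ1=0°, e=2
[1] after rotate(1, -90): config: θ0=180°, θ1=270°, e=2
[2] after extend(-1): config: θ0=180°, θ1=270°, e=1
[3] after rotate(0, 180): config: θ0=0°, θ1=270°, e=1
nothing shorter than 3 reaches the goal.

rotate(1, -90), extend(-1), rotate(0, 180)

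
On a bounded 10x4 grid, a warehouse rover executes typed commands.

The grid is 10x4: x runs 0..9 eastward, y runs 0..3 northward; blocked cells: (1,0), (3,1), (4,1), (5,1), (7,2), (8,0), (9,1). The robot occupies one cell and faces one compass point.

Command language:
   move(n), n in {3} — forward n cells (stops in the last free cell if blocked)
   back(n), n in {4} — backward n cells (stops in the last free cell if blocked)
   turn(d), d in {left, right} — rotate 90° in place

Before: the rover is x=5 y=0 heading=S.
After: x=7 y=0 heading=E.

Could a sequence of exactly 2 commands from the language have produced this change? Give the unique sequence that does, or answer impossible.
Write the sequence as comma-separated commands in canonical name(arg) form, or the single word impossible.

turn(left), move(3)

key: cell and facing (now E) both changed — the 2 commands mix motion and turning
begin: x=5 y=0 heading=S
[1] after turn(left): x=5 y=0 heading=E
[2] after move(3): x=7 y=0 heading=E
uniquely the one of 16 2-step routes that fits.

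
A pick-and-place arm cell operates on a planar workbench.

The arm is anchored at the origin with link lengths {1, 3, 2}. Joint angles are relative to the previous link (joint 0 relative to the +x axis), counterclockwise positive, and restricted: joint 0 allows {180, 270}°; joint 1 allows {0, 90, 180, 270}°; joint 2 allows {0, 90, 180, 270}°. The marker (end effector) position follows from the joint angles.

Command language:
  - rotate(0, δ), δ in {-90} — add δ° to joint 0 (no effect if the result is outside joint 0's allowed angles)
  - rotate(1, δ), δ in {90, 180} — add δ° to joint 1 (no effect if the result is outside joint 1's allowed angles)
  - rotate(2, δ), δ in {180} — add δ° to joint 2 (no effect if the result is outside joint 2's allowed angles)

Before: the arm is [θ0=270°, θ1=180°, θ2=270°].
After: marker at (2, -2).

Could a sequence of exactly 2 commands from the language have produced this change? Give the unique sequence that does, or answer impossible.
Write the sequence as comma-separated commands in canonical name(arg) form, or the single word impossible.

begin: [θ0=270°, θ1=180°, θ2=270°]
step 1 (rotate(0, -90)): [θ0=180°, θ1=180°, θ2=270°]
step 2 (rotate(0, -90)): [θ0=180°, θ1=180°, θ2=270°]
no rival 2-sequence matches.

rotate(0, -90), rotate(0, -90)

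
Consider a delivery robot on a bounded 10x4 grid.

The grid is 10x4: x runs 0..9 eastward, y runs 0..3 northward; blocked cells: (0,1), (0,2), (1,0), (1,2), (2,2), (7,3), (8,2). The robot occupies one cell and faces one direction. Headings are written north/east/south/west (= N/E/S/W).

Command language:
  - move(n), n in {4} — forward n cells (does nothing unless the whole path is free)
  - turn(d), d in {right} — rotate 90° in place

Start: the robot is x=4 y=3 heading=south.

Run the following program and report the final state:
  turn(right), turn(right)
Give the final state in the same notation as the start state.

x=4 y=3 heading=north

t0: x=4 y=3 heading=south
[1] after turn(right): x=4 y=3 heading=west
[2] after turn(right): x=4 y=3 heading=north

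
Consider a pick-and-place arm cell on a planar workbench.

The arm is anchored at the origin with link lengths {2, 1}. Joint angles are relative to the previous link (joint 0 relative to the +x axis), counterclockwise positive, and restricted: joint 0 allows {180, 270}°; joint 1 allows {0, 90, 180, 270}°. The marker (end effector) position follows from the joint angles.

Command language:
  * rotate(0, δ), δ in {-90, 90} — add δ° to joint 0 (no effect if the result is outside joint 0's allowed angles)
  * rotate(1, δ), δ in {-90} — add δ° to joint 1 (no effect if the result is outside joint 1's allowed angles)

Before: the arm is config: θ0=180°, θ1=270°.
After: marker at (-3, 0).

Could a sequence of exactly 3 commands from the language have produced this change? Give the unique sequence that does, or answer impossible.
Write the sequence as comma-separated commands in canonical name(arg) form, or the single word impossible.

from: config: θ0=180°, θ1=270°
step 1 (rotate(1, -90)): config: θ0=180°, θ1=180°
step 2 (rotate(1, -90)): config: θ0=180°, θ1=90°
step 3 (rotate(1, -90)): config: θ0=180°, θ1=0°
no rival 3-sequence matches.

rotate(1, -90), rotate(1, -90), rotate(1, -90)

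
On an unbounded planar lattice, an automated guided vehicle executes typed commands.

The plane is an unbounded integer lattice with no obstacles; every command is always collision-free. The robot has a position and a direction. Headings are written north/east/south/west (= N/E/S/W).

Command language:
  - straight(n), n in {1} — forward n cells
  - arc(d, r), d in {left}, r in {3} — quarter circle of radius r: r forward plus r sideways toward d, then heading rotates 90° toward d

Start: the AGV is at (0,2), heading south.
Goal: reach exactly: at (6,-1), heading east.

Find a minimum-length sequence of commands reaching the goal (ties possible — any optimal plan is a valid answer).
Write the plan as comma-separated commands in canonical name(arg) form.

initial: at (0,2), heading south
[1] after arc(left, 3): at (3,-1), heading east
[2] after straight(1): at (4,-1), heading east
[3] after straight(1): at (5,-1), heading east
[4] after straight(1): at (6,-1), heading east
no 3-step plan works, so 4 is optimal.

arc(left, 3), straight(1), straight(1), straight(1)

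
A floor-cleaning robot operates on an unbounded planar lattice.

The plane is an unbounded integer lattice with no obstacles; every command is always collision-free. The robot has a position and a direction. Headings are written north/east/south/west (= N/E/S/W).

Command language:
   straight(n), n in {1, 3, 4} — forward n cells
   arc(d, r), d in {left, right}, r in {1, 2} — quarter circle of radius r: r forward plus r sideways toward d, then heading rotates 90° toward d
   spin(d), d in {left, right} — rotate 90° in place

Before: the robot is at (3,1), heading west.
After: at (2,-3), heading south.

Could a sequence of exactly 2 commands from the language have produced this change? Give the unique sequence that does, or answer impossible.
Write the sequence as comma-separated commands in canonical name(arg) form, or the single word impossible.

arc(left, 1), straight(3)

key: order matters: swapping arc(left, 1) and straight(3) lands elsewhere
from: at (3,1), heading west
1. arc(left, 1) → at (2,0), heading south
2. straight(3) → at (2,-3), heading south
uniquely the one of 81 2-step routes that fits.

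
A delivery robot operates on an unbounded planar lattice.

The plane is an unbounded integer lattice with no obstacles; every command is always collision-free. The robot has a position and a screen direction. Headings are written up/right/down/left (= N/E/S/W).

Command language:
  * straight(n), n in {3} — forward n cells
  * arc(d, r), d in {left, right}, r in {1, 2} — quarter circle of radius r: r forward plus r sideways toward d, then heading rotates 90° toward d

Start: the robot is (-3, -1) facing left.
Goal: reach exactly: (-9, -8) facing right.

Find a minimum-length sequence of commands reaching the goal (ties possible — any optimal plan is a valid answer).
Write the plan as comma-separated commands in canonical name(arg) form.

arc(left, 2), arc(right, 1), straight(3), arc(left, 2), arc(left, 2)

t0: (-3, -1) facing left
1. arc(left, 2) → (-5, -3) facing down
2. arc(right, 1) → (-6, -4) facing left
3. straight(3) → (-9, -4) facing left
4. arc(left, 2) → (-11, -6) facing down
5. arc(left, 2) → (-9, -8) facing right
no 4-step plan works, so 5 is optimal.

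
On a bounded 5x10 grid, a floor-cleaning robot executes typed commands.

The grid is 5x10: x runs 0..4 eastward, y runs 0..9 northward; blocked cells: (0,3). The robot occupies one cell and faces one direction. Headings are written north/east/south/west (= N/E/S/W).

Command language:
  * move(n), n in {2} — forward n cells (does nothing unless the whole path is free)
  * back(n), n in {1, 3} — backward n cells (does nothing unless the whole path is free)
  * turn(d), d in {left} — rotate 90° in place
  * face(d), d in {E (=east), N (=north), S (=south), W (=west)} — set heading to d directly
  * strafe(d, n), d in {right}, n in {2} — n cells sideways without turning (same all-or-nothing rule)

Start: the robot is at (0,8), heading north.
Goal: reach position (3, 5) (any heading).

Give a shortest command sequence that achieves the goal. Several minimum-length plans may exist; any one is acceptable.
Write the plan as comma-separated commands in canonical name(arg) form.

back(3), turn(left), back(3)

from: at (0,8), heading north
1. back(3) → at (0,5), heading north
2. turn(left) → at (0,5), heading west
3. back(3) → at (3,5), heading west
nothing shorter than 3 reaches the goal.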